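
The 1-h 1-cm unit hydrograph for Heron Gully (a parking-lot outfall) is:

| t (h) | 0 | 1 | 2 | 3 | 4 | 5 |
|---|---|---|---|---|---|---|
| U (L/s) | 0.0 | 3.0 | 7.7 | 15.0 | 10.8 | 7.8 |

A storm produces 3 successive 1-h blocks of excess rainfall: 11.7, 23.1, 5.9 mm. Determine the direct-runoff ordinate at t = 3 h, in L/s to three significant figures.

Q ≈ 37.1 L/s

By discrete convolution, Q_j = Σ (P_i / 10 mm) · U_{j−i}.
At t = 3 h (j=3): Q = (11.7/10)·15.0 + (23.1/10)·7.7 + (5.9/10)·3.0 = 37.1 L/s.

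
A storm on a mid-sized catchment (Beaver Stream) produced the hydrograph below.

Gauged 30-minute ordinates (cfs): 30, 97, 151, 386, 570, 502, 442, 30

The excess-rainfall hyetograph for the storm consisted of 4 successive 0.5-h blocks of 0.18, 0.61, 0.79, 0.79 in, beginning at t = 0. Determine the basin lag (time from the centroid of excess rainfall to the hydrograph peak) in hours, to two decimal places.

Centroid of excess rainfall: t_c = Σ P_i·t̄_i / ΣP_i = 1.2120 h (block centres at 0.25, 0.75, 1.25, 1.75 h).
Hydrograph peak occurs at t = 2 h, so basin lag t_L = 2 − 1.2120 = 0.79 h.

t_L ≈ 0.79 h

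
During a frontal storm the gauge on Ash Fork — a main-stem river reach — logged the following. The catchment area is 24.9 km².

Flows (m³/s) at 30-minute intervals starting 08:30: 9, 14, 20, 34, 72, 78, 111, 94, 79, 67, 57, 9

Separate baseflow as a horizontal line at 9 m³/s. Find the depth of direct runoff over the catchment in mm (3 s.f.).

d ≈ 38.7 mm

Direct runoff: 0.0, 5.0, 11.0, 25.0, 63.0, 69.0, 102.0, 85.0, 70.0, 58.0, 48.0, 0.0 m³/s; ΣQ_DR = 536.0 m³/s.
V = ΣQ_DR · Δt = 536.0 × 1800 s = 9.648 × 10^5 m³.
Over A = 24.9 km², depth = V / A = 38.7 mm.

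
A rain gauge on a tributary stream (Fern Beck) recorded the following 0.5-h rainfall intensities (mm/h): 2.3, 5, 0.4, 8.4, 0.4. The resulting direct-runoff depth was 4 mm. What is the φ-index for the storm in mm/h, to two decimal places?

φ ≈ 2.70 mm/h

Only the 2 blocks with intensity above φ contribute runoff: 5, 8.4 mm/h.
Σ(I−φ)·Δt = d  ⇒  (5+8.4 − 2φ)·0.5 = 4
φ = (13.40 − 4/0.5) / 2 = 2.70 mm/h.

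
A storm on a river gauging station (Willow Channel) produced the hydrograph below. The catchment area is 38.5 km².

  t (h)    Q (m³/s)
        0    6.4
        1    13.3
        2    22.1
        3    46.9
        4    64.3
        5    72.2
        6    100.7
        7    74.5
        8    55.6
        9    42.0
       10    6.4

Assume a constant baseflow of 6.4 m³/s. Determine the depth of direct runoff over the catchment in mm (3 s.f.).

d ≈ 40.6 mm

Direct runoff: 0.0, 6.9, 15.7, 40.5, 57.9, 65.8, 94.3, 68.1, 49.2, 35.6, 0.0 m³/s; ΣQ_DR = 434.0 m³/s.
V = ΣQ_DR · Δt = 434.0 × 3600 s = 1.562 × 10^6 m³.
Over A = 38.5 km², depth = V / A = 40.6 mm.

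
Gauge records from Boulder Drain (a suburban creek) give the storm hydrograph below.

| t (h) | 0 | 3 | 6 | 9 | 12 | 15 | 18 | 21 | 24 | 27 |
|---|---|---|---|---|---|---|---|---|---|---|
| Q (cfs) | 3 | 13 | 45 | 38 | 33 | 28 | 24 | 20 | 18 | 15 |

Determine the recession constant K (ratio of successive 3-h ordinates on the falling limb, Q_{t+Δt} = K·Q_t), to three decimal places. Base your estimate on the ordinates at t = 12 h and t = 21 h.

Using the recession-limb readings at t = 12 h and t = 21 h: Q falls from 33 to 20 cfs over 3 intervals.
K = (Q₂/Q₁)^(1/3) = (20/33)^(1/3) = 0.846.

K ≈ 0.846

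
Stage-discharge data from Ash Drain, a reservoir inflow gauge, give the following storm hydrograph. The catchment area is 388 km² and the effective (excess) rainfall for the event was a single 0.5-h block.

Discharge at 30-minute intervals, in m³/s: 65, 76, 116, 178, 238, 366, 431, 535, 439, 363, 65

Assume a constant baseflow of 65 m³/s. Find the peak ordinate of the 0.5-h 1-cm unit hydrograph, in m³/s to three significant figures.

Direct runoff: 0.0, 11.0, 51.0, 113.0, 173.0, 301.0, 366.0, 470.0, 374.0, 298.0, 0.0 m³/s; ΣQ_DR = 2157 m³/s, peak = 470.0 m³/s.
Runoff depth d = ΣQ_DR·Δt / A = 2157 × 1800 / (388 km²) = 10.01 mm.
The 1-cm UH is the DRH scaled by (10 mm)/d, so U_p = 470.0 × 10/10.01 = 470 m³/s.

U_p ≈ 470 m³/s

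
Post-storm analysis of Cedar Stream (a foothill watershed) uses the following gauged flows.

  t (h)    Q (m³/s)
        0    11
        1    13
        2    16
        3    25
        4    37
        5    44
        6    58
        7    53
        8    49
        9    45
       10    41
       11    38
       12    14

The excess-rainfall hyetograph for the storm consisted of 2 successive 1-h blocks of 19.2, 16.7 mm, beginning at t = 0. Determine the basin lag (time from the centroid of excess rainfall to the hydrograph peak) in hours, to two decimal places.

Centroid of excess rainfall: t_c = Σ P_i·t̄_i / ΣP_i = 0.9652 h (block centres at 0.5, 1.5 h).
Hydrograph peak occurs at t = 6 h, so basin lag t_L = 6 − 0.9652 = 5.03 h.

t_L ≈ 5.03 h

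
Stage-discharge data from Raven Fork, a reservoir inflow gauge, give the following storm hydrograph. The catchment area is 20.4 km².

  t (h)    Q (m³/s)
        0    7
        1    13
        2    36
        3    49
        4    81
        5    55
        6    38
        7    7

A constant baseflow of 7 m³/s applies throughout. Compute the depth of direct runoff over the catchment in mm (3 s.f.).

Direct runoff: 0.0, 6.0, 29.0, 42.0, 74.0, 48.0, 31.0, 0.0 m³/s; ΣQ_DR = 230.0 m³/s.
V = ΣQ_DR · Δt = 230.0 × 3600 s = 8.280 × 10^5 m³.
Over A = 20.4 km², depth = V / A = 40.6 mm.

d ≈ 40.6 mm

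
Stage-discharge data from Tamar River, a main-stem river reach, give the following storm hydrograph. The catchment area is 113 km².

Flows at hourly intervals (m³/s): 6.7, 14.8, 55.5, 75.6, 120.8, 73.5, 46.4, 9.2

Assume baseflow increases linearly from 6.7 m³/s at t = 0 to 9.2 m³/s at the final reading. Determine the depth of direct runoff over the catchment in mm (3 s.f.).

d ≈ 10.8 mm

Direct runoff: 0.00, 7.74, 48.09, 67.83, 112.67, 65.01, 37.56, 0.00 m³/s; ΣQ_DR = 338.9 m³/s.
V = ΣQ_DR · Δt = 338.9 × 3600 s = 1.220 × 10^6 m³.
Over A = 113 km², depth = V / A = 10.8 mm.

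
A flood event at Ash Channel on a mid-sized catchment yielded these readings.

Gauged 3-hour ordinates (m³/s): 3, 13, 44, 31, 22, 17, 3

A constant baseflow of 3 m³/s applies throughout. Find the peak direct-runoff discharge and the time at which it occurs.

Subtracting baseflow gives direct-runoff ordinates: 0.0, 10.0, 41.0, 28.0, 19.0, 14.0, 0.0 m³/s.
The maximum is 41.0 m³/s, occurring at the reading for t = 6 h.

Q_p = 41.0 m³/s at t = 6 h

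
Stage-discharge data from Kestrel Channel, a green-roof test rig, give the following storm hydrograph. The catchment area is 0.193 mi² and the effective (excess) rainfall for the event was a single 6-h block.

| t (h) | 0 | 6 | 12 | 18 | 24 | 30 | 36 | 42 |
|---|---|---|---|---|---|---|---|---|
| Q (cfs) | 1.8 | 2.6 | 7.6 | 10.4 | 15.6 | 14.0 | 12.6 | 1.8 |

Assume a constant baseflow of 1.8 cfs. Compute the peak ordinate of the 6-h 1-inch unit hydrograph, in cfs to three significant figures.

Direct runoff: 0.0, 0.8, 5.8, 8.6, 13.8, 12.2, 10.8, 0.0 cfs; ΣQ_DR = 52.00 cfs, peak = 13.8 cfs.
Runoff depth d = ΣQ_DR·Δt / A = 52.00 × 21600 / (0.193 mi²) = 2.505 in.
The 1-inch UH is the DRH scaled by (1 in)/d, so U_p = 13.8 × 1/2.505 = 5.51 cfs.

U_p ≈ 5.51 cfs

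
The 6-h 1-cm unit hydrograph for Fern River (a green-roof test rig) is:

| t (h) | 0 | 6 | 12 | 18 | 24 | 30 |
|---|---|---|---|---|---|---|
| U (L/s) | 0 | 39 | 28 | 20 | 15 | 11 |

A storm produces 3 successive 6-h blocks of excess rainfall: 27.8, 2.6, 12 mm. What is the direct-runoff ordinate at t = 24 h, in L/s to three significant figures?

Q ≈ 80.5 L/s

By discrete convolution, Q_j = Σ (P_i / 10 mm) · U_{j−i}.
At t = 24 h (j=4): Q = (27.8/10)·15 + (2.6/10)·20 + (12/10)·28 = 80.5 L/s.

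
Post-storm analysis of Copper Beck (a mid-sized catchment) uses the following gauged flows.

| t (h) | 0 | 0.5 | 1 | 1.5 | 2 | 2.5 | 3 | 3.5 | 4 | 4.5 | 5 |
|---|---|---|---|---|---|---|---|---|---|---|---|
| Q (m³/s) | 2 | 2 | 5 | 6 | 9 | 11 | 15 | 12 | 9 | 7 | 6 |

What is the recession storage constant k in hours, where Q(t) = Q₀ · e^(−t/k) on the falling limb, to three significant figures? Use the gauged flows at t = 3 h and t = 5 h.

k ≈ 2.18 h

On the falling limb, Q drops from 15 to 6 m³/s between t = 3 h and t = 5 h (Δt = 2 h).
k = −Δt / ln(Q₂/Q₁) = −2 / ln(6/15) = 2.18 h.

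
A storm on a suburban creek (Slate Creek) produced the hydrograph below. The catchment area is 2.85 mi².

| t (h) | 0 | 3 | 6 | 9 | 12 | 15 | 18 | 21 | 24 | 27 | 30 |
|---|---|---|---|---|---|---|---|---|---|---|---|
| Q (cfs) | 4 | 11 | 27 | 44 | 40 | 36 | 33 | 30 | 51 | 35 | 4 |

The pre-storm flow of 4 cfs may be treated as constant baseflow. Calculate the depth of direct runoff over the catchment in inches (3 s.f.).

Direct runoff: 0.0, 7.0, 23.0, 40.0, 36.0, 32.0, 29.0, 26.0, 47.0, 31.0, 0.0 cfs; ΣQ_DR = 271.0 cfs.
V = ΣQ_DR · Δt = 271.0 × 10800 s = 2.927 × 10^6 ft³.
Over A = 2.85 mi², depth = V / A = 0.442 in.

d ≈ 0.442 in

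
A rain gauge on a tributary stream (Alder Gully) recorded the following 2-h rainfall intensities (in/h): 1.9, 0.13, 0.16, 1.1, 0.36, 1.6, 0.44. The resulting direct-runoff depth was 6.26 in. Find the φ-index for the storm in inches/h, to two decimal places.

φ ≈ 0.49 in/h

Only the 3 blocks with intensity above φ contribute runoff: 1.9, 1.1, 1.6 in/h.
Σ(I−φ)·Δt = d  ⇒  (1.9+1.1+1.6 − 3φ)·2 = 6.26
φ = (4.600 − 6.26/2) / 3 = 0.49 in/h.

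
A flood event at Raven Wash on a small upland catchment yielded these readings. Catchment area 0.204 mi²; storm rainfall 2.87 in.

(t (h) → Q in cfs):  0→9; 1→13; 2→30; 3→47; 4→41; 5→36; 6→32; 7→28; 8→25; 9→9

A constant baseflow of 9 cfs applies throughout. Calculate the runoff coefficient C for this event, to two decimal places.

ΣQ_DR = 180.0 cfs; V = ΣQ_DR·Δt = 6.480 × 10^5 ft³.
Runoff depth d = V / A = 1.367 in.
C = d / P = 1.367 / 2.87 = 0.48.

C ≈ 0.48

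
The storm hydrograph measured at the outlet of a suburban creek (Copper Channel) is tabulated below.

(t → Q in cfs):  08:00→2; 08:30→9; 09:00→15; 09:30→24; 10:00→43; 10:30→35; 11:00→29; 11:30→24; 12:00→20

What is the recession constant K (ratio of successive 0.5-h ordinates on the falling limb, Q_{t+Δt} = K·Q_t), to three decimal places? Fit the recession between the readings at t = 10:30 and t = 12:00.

Using the recession-limb readings at t = 10:30 and t = 12:00: Q falls from 35 to 20 cfs over 3 intervals.
K = (Q₂/Q₁)^(1/3) = (20/35)^(1/3) = 0.830.

K ≈ 0.830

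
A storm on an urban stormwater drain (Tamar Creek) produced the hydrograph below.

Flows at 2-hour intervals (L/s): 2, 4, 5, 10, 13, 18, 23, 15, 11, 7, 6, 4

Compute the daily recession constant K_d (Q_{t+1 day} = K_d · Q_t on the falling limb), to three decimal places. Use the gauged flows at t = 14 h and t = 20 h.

Between t = 14 h and t = 20 h the flow falls from 15 to 6 L/s over 3×2 h = 6 h.
Per-interval ratio K = (6/15)^(1/3) = 0.7368; K_d = K^(24/2) = 0.026.

K_d ≈ 0.026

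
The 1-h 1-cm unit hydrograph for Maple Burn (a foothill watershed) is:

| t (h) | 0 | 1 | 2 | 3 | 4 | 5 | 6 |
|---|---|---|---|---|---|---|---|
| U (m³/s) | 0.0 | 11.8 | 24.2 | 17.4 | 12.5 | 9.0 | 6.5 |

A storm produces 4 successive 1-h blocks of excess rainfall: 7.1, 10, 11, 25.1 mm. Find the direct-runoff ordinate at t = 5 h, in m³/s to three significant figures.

By discrete convolution, Q_j = Σ (P_i / 10 mm) · U_{j−i}.
At t = 5 h (j=5): Q = (7.1/10)·9.0 + (10/10)·12.5 + (11/10)·17.4 + (25.1/10)·24.2 = 98.8 m³/s.

Q ≈ 98.8 m³/s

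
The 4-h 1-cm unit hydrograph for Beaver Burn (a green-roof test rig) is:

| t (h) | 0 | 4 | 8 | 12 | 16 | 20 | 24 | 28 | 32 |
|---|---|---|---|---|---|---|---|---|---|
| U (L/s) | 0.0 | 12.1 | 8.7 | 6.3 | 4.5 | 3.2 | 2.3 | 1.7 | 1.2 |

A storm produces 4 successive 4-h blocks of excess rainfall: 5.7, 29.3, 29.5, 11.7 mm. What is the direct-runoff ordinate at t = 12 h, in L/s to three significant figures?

By discrete convolution, Q_j = Σ (P_i / 10 mm) · U_{j−i}.
At t = 12 h (j=3): Q = (5.7/10)·6.3 + (29.3/10)·8.7 + (29.5/10)·12.1 + (11.7/10)·0.0 = 64.8 L/s.

Q ≈ 64.8 L/s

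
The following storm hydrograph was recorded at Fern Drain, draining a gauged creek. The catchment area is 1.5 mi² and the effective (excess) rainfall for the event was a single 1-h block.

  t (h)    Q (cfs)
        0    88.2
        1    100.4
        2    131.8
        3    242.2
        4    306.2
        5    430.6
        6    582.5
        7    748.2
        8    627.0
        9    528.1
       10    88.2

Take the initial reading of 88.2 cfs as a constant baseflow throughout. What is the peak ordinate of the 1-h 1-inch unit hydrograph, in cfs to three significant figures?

U_p ≈ 220 cfs

Direct runoff: 0.0, 12.2, 43.6, 154.0, 218.0, 342.4, 494.3, 660.0, 538.8, 439.9, 0.0 cfs; ΣQ_DR = 2903 cfs, peak = 660.0 cfs.
Runoff depth d = ΣQ_DR·Δt / A = 2903 × 3600 / (1.5 mi²) = 2.999 in.
The 1-inch UH is the DRH scaled by (1 in)/d, so U_p = 660.0 × 1/2.999 = 220 cfs.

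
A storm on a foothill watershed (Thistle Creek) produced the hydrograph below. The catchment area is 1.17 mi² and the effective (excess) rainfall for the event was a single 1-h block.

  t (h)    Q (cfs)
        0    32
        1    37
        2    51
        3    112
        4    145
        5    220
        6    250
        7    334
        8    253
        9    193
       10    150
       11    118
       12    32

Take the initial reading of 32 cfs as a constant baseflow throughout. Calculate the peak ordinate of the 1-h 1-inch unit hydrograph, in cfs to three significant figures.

U_p ≈ 151 cfs

Direct runoff: 0.0, 5.0, 19.0, 80.0, 113.0, 188.0, 218.0, 302.0, 221.0, 161.0, 118.0, 86.0, 0.0 cfs; ΣQ_DR = 1511 cfs, peak = 302.0 cfs.
Runoff depth d = ΣQ_DR·Δt / A = 1511 × 3600 / (1.17 mi²) = 2.001 in.
The 1-inch UH is the DRH scaled by (1 in)/d, so U_p = 302.0 × 1/2.001 = 151 cfs.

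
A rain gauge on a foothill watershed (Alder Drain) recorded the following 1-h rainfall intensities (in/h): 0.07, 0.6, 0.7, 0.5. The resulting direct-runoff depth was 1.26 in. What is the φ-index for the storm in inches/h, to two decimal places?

φ ≈ 0.18 in/h

Only the 3 blocks with intensity above φ contribute runoff: 0.6, 0.7, 0.5 in/h.
Σ(I−φ)·Δt = d  ⇒  (0.6+0.7+0.5 − 3φ)·1 = 1.26
φ = (1.800 − 1.26/1) / 3 = 0.18 in/h.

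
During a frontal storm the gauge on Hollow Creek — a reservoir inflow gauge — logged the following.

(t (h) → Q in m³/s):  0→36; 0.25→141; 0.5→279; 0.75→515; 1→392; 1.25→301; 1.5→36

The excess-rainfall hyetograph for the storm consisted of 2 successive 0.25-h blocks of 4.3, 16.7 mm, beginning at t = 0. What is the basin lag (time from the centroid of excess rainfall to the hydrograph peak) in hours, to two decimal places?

t_L ≈ 0.43 h

Centroid of excess rainfall: t_c = Σ P_i·t̄_i / ΣP_i = 0.3238 h (block centres at 0.125, 0.375 h).
Hydrograph peak occurs at t = 0.75 h, so basin lag t_L = 0.75 − 0.3238 = 0.43 h.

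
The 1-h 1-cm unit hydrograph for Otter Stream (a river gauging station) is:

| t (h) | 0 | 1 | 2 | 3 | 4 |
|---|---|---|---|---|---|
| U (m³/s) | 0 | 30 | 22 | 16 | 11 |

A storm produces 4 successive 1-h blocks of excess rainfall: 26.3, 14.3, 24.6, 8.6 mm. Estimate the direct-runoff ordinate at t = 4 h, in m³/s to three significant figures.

By discrete convolution, Q_j = Σ (P_i / 10 mm) · U_{j−i}.
At t = 4 h (j=4): Q = (26.3/10)·11 + (14.3/10)·16 + (24.6/10)·22 + (8.6/10)·30 = 132 m³/s.

Q ≈ 132 m³/s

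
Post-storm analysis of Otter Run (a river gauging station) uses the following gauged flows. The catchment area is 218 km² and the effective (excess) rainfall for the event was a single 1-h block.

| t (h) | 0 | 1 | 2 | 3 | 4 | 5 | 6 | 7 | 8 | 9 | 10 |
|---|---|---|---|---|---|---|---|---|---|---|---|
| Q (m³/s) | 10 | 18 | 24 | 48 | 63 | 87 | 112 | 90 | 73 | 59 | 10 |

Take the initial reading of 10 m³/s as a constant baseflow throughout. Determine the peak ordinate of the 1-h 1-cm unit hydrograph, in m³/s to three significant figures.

Direct runoff: 0.0, 8.0, 14.0, 38.0, 53.0, 77.0, 102.0, 80.0, 63.0, 49.0, 0.0 m³/s; ΣQ_DR = 484.0 m³/s, peak = 102.0 m³/s.
Runoff depth d = ΣQ_DR·Δt / A = 484.0 × 3600 / (218 km²) = 7.993 mm.
The 1-cm UH is the DRH scaled by (10 mm)/d, so U_p = 102.0 × 10/7.993 = 128 m³/s.

U_p ≈ 128 m³/s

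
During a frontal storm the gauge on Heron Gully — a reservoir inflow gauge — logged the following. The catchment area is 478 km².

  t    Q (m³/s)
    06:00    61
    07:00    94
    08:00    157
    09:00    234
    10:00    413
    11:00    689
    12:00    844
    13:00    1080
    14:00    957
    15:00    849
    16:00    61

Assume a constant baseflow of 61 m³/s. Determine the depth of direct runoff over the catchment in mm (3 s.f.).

d ≈ 35.9 mm

Direct runoff: 0.0, 33.0, 96.0, 173.0, 352.0, 628.0, 783.0, 1019.0, 896.0, 788.0, 0.0 m³/s; ΣQ_DR = 4768 m³/s.
V = ΣQ_DR · Δt = 4768 × 3600 s = 1.716 × 10^7 m³.
Over A = 478 km², depth = V / A = 35.9 mm.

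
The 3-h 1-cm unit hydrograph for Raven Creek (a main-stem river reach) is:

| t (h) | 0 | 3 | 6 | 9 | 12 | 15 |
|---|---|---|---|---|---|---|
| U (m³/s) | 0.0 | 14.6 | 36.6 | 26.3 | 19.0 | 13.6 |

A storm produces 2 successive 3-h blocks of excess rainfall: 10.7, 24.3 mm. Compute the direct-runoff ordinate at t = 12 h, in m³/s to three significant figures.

By discrete convolution, Q_j = Σ (P_i / 10 mm) · U_{j−i}.
At t = 12 h (j=4): Q = (10.7/10)·19.0 + (24.3/10)·26.3 = 84.2 m³/s.

Q ≈ 84.2 m³/s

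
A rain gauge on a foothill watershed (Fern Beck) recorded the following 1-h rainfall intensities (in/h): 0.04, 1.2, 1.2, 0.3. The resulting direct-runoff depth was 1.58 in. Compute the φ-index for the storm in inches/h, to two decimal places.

Only the 2 blocks with intensity above φ contribute runoff: 1.2, 1.2 in/h.
Σ(I−φ)·Δt = d  ⇒  (1.2+1.2 − 2φ)·1 = 1.58
φ = (2.400 − 1.58/1) / 2 = 0.41 in/h.

φ ≈ 0.41 in/h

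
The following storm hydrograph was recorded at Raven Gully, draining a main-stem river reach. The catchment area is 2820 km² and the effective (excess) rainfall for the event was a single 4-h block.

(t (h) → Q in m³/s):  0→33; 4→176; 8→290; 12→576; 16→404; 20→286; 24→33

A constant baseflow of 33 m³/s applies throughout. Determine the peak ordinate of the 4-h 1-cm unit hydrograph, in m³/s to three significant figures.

Direct runoff: 0.0, 143.0, 257.0, 543.0, 371.0, 253.0, 0.0 m³/s; ΣQ_DR = 1567 m³/s, peak = 543.0 m³/s.
Runoff depth d = ΣQ_DR·Δt / A = 1567 × 14400 / (2820 km²) = 8.002 mm.
The 1-cm UH is the DRH scaled by (10 mm)/d, so U_p = 543.0 × 10/8.002 = 679 m³/s.

U_p ≈ 679 m³/s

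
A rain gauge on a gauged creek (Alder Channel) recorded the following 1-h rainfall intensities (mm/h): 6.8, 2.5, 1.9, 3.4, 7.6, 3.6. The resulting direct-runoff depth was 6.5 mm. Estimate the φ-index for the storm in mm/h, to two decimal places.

φ ≈ 3.95 mm/h

Only the 2 blocks with intensity above φ contribute runoff: 6.8, 7.6 mm/h.
Σ(I−φ)·Δt = d  ⇒  (6.8+7.6 − 2φ)·1 = 6.5
φ = (14.40 − 6.5/1) / 2 = 3.95 mm/h.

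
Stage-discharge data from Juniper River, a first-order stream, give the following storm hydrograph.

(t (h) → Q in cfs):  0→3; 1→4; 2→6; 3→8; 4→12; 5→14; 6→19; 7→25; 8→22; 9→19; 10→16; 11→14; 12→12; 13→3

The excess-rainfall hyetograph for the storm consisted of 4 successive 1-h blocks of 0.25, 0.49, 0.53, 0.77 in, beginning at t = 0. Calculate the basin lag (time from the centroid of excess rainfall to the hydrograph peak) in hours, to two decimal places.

t_L ≈ 4.61 h

Centroid of excess rainfall: t_c = Σ P_i·t̄_i / ΣP_i = 2.3922 h (block centres at 0.5, 1.5, 2.5, 3.5 h).
Hydrograph peak occurs at t = 7 h, so basin lag t_L = 7 − 2.3922 = 4.61 h.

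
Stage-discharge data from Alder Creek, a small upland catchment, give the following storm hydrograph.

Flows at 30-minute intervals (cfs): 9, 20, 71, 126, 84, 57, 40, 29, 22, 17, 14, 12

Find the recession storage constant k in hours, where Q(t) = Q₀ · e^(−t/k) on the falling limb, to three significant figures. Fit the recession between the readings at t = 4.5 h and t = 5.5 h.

On the falling limb, Q drops from 17 to 12 cfs between t = 4.5 h and t = 5.5 h (Δt = 1 h).
k = −Δt / ln(Q₂/Q₁) = −1 / ln(12/17) = 2.87 h.

k ≈ 2.87 h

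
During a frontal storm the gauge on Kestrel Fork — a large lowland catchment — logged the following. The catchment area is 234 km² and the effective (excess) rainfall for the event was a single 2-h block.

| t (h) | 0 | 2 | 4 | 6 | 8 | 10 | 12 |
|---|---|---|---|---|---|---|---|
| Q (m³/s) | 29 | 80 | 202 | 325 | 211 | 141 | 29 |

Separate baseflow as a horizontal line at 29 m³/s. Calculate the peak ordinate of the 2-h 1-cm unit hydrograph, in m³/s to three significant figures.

Direct runoff: 0.0, 51.0, 173.0, 296.0, 182.0, 112.0, 0.0 m³/s; ΣQ_DR = 814.0 m³/s, peak = 296.0 m³/s.
Runoff depth d = ΣQ_DR·Δt / A = 814.0 × 7200 / (234 km²) = 25.05 mm.
The 1-cm UH is the DRH scaled by (10 mm)/d, so U_p = 296.0 × 10/25.05 = 118 m³/s.

U_p ≈ 118 m³/s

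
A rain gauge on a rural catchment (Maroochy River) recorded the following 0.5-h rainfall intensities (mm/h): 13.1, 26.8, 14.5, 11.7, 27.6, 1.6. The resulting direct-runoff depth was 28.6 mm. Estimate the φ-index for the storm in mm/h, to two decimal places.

Only the 5 blocks with intensity above φ contribute runoff: 13.1, 26.8, 14.5, 11.7, 27.6 mm/h.
Σ(I−φ)·Δt = d  ⇒  (13.1+26.8+14.5+11.7+27.6 − 5φ)·0.5 = 28.6
φ = (93.70 − 28.6/0.5) / 5 = 7.30 mm/h.

φ ≈ 7.30 mm/h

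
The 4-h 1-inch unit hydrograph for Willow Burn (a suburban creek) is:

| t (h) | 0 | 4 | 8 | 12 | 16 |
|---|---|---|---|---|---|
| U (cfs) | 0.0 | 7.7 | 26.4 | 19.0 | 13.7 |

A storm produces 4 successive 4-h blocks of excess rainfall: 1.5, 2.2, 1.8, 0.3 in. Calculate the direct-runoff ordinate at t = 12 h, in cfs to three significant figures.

Q ≈ 100 cfs

By discrete convolution, Q_j = Σ (P_i / 1 in) · U_{j−i}.
At t = 12 h (j=3): Q = (1.5/1)·19.0 + (2.2/1)·26.4 + (1.8/1)·7.7 + (0.3/1)·0.0 = 100 cfs.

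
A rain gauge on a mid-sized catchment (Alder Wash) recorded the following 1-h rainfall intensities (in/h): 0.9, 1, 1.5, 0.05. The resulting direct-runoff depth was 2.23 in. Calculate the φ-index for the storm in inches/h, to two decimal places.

Only the 3 blocks with intensity above φ contribute runoff: 0.9, 1, 1.5 in/h.
Σ(I−φ)·Δt = d  ⇒  (0.9+1+1.5 − 3φ)·1 = 2.23
φ = (3.400 − 2.23/1) / 3 = 0.39 in/h.

φ ≈ 0.39 in/h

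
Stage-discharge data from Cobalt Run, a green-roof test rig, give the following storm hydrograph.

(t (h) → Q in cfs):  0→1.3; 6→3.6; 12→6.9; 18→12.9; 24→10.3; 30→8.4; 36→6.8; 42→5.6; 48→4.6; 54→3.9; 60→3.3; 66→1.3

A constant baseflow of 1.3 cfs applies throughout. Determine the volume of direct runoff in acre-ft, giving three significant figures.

V ≈ 26.4 acre-ft

Direct-runoff ordinates (Q − Q_b): 0.0, 2.3, 5.6, 11.6, 9.0, 7.1, 5.5, 4.3, 3.3, 2.6, 2.0, 0.0 cfs.
ΣQ_DR = 53.30 cfs.
With Δt = 6 h = 21600 s, V = ΣQ_DR · Δt = 53.30 × 21600 = 1.15 × 10^6 ft³ = 26.4 acre-ft.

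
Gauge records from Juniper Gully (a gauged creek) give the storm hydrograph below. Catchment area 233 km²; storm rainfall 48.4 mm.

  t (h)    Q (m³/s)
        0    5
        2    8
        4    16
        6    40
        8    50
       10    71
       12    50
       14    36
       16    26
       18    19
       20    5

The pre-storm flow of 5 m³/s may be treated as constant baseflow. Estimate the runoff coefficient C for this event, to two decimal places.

ΣQ_DR = 271.0 m³/s; V = ΣQ_DR·Δt = 1.951 × 10^6 m³.
Runoff depth d = V / A = 8.374 mm.
C = d / P = 8.374 / 48.4 = 0.17.

C ≈ 0.17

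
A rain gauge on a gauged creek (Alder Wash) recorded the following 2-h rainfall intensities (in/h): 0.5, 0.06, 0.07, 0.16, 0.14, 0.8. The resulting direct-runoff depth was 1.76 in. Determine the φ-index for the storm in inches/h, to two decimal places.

φ ≈ 0.21 in/h

Only the 2 blocks with intensity above φ contribute runoff: 0.5, 0.8 in/h.
Σ(I−φ)·Δt = d  ⇒  (0.5+0.8 − 2φ)·2 = 1.76
φ = (1.300 − 1.76/2) / 2 = 0.21 in/h.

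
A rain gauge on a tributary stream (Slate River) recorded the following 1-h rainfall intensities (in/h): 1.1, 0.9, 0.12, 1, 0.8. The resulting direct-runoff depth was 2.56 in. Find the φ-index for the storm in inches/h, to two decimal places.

φ ≈ 0.31 in/h

Only the 4 blocks with intensity above φ contribute runoff: 1.1, 0.9, 1, 0.8 in/h.
Σ(I−φ)·Δt = d  ⇒  (1.1+0.9+1+0.8 − 4φ)·1 = 2.56
φ = (3.800 − 2.56/1) / 4 = 0.31 in/h.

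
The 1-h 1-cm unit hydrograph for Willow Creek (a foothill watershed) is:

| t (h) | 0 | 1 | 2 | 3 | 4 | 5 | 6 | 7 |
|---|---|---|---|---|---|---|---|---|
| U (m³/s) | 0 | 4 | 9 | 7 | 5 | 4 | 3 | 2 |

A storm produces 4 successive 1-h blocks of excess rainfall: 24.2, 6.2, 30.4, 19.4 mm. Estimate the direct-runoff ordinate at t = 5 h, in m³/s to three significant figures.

By discrete convolution, Q_j = Σ (P_i / 10 mm) · U_{j−i}.
At t = 5 h (j=5): Q = (24.2/10)·4 + (6.2/10)·5 + (30.4/10)·7 + (19.4/10)·9 = 51.5 m³/s.

Q ≈ 51.5 m³/s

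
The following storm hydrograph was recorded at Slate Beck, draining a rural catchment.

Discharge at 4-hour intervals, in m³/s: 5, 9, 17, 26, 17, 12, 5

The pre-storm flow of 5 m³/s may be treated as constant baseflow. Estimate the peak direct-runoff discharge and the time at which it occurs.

Q_p = 21.0 m³/s at t = 12 h

Subtracting baseflow gives direct-runoff ordinates: 0.0, 4.0, 12.0, 21.0, 12.0, 7.0, 0.0 m³/s.
The maximum is 21.0 m³/s, occurring at the reading for t = 12 h.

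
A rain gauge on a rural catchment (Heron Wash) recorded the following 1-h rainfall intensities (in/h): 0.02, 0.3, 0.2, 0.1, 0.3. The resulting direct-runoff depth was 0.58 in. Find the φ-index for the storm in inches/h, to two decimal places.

Only the 4 blocks with intensity above φ contribute runoff: 0.3, 0.2, 0.1, 0.3 in/h.
Σ(I−φ)·Δt = d  ⇒  (0.3+0.2+0.1+0.3 − 4φ)·1 = 0.58
φ = (0.9000 − 0.58/1) / 4 = 0.08 in/h.

φ ≈ 0.08 in/h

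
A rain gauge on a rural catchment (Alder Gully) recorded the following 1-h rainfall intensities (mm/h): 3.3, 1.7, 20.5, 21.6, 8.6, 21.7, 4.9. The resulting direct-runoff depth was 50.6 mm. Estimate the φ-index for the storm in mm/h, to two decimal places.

φ ≈ 5.45 mm/h

Only the 4 blocks with intensity above φ contribute runoff: 20.5, 21.6, 8.6, 21.7 mm/h.
Σ(I−φ)·Δt = d  ⇒  (20.5+21.6+8.6+21.7 − 4φ)·1 = 50.6
φ = (72.40 − 50.6/1) / 4 = 5.45 mm/h.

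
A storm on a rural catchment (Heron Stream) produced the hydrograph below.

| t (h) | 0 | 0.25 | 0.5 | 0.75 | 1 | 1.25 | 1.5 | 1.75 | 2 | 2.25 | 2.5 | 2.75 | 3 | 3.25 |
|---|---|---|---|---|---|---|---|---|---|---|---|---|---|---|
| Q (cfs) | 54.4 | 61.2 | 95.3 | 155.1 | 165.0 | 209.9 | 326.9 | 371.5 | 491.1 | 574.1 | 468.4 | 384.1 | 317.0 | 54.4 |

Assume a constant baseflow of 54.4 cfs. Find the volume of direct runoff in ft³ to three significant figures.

V ≈ 2.67 × 10^6 ft³

Direct-runoff ordinates (Q − Q_b): 0.0, 6.8, 40.9, 100.7, 110.6, 155.5, 272.5, 317.1, 436.7, 519.7, 414.0, 329.7, 262.6, 0.0 cfs.
ΣQ_DR = 2967 cfs.
With Δt = 0.25 h = 900 s, V = ΣQ_DR · Δt = 2967 × 900 = 2.67 × 10^6 ft³.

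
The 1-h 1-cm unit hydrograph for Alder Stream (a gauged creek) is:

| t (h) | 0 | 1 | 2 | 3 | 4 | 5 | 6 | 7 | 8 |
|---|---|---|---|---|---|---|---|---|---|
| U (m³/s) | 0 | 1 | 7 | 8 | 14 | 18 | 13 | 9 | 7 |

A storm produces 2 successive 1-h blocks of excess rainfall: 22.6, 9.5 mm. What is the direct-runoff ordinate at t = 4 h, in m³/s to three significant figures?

By discrete convolution, Q_j = Σ (P_i / 10 mm) · U_{j−i}.
At t = 4 h (j=4): Q = (22.6/10)·14 + (9.5/10)·8 = 39.2 m³/s.

Q ≈ 39.2 m³/s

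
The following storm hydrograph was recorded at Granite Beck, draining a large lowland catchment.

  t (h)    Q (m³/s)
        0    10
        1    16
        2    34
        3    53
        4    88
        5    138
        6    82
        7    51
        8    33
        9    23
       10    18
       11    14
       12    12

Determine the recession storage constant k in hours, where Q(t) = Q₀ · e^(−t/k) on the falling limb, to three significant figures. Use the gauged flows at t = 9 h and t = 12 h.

On the falling limb, Q drops from 23 to 12 m³/s between t = 9 h and t = 12 h (Δt = 3 h).
k = −Δt / ln(Q₂/Q₁) = −3 / ln(12/23) = 4.61 h.

k ≈ 4.61 h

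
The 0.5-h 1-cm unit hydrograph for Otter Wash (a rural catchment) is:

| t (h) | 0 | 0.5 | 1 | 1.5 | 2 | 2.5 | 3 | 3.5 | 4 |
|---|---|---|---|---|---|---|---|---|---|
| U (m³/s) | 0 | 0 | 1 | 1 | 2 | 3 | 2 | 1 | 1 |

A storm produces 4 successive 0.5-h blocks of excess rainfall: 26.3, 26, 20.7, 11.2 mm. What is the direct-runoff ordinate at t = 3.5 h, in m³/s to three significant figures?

Q ≈ 16.3 m³/s

By discrete convolution, Q_j = Σ (P_i / 10 mm) · U_{j−i}.
At t = 3.5 h (j=7): Q = (26.3/10)·1 + (26/10)·2 + (20.7/10)·3 + (11.2/10)·2 = 16.3 m³/s.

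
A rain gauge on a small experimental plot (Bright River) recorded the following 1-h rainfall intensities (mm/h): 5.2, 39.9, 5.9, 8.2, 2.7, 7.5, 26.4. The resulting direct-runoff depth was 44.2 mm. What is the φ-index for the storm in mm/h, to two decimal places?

φ ≈ 11.05 mm/h

Only the 2 blocks with intensity above φ contribute runoff: 39.9, 26.4 mm/h.
Σ(I−φ)·Δt = d  ⇒  (39.9+26.4 − 2φ)·1 = 44.2
φ = (66.30 − 44.2/1) / 2 = 11.05 mm/h.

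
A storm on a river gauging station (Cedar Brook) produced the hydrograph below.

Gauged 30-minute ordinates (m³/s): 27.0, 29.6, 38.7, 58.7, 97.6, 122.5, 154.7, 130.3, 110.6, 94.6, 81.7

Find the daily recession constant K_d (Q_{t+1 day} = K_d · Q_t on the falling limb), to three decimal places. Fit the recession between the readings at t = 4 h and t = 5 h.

Between t = 4 h and t = 5 h the flow falls from 110.6 to 81.7 m³/s over 2×0.5 h = 1 h.
Per-interval ratio K = (81.7/110.6)^(1/2) = 0.8595; K_d = K^(24/0.5) = 0.001.

K_d ≈ 0.001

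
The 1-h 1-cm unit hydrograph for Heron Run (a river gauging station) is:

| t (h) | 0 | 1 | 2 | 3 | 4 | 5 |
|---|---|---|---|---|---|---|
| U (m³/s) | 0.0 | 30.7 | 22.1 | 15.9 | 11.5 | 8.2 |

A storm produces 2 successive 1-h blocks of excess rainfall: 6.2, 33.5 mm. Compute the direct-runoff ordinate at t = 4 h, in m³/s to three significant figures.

By discrete convolution, Q_j = Σ (P_i / 10 mm) · U_{j−i}.
At t = 4 h (j=4): Q = (6.2/10)·11.5 + (33.5/10)·15.9 = 60.4 m³/s.

Q ≈ 60.4 m³/s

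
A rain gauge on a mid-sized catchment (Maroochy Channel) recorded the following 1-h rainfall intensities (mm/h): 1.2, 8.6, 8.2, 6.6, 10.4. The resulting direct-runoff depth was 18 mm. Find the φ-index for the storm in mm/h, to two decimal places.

Only the 4 blocks with intensity above φ contribute runoff: 8.6, 8.2, 6.6, 10.4 mm/h.
Σ(I−φ)·Δt = d  ⇒  (8.6+8.2+6.6+10.4 − 4φ)·1 = 18
φ = (33.80 − 18/1) / 4 = 3.95 mm/h.

φ ≈ 3.95 mm/h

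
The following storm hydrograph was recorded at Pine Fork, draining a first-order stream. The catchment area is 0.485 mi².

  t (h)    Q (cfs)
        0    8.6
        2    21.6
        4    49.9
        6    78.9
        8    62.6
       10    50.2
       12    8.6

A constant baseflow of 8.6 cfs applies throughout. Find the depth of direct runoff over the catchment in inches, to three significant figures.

Direct runoff: 0.0, 13.0, 41.3, 70.3, 54.0, 41.6, 0.0 cfs; ΣQ_DR = 220.2 cfs.
V = ΣQ_DR · Δt = 220.2 × 7200 s = 1.585 × 10^6 ft³.
Over A = 0.485 mi², depth = V / A = 1.41 in.

d ≈ 1.41 in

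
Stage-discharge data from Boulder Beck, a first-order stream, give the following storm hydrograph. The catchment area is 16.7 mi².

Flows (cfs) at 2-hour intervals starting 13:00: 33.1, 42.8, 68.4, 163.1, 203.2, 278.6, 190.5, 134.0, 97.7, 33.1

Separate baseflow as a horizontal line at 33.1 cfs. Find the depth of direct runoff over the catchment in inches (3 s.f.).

d ≈ 0.170 in

Direct runoff: 0.0, 9.7, 35.3, 130.0, 170.1, 245.5, 157.4, 100.9, 64.6, 0.0 cfs; ΣQ_DR = 913.5 cfs.
V = ΣQ_DR · Δt = 913.5 × 7200 s = 6.577 × 10^6 ft³.
Over A = 16.7 mi², depth = V / A = 0.170 in.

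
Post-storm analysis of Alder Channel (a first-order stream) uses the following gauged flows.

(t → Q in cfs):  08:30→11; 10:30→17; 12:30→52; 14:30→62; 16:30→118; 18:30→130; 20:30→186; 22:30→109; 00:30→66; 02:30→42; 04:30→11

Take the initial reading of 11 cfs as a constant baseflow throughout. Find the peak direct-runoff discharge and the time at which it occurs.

Q_p = 175.0 cfs at t = 20:30

Subtracting baseflow gives direct-runoff ordinates: 0.0, 6.0, 41.0, 51.0, 107.0, 119.0, 175.0, 98.0, 55.0, 31.0, 0.0 cfs.
The maximum is 175.0 cfs, occurring at the reading for t = 20:30.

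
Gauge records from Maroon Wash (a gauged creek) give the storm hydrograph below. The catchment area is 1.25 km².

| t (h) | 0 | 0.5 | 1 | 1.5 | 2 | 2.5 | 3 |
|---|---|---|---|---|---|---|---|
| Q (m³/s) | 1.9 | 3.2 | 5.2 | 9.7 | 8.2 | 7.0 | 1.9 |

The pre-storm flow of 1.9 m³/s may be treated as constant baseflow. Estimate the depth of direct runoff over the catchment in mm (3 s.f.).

Direct runoff: 0.0, 1.3, 3.3, 7.8, 6.3, 5.1, 0.0 m³/s; ΣQ_DR = 23.80 m³/s.
V = ΣQ_DR · Δt = 23.80 × 1800 s = 42840 m³.
Over A = 1.25 km², depth = V / A = 34.3 mm.

d ≈ 34.3 mm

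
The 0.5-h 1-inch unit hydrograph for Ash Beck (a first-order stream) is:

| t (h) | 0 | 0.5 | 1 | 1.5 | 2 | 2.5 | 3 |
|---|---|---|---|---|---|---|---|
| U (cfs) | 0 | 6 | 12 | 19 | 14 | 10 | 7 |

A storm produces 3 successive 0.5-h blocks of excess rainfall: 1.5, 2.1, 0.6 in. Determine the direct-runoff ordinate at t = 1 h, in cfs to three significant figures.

Q ≈ 30.6 cfs

By discrete convolution, Q_j = Σ (P_i / 1 in) · U_{j−i}.
At t = 1 h (j=2): Q = (1.5/1)·12 + (2.1/1)·6 + (0.6/1)·0 = 30.6 cfs.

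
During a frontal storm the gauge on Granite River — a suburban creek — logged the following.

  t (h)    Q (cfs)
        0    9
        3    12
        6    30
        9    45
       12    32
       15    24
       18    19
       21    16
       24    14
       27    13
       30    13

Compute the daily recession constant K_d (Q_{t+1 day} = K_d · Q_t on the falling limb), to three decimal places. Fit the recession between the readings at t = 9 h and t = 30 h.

Between t = 9 h and t = 30 h the flow falls from 45 to 13 cfs over 7×3 h = 21 h.
Per-interval ratio K = (13/45)^(1/7) = 0.8375; K_d = K^(24/3) = 0.242.

K_d ≈ 0.242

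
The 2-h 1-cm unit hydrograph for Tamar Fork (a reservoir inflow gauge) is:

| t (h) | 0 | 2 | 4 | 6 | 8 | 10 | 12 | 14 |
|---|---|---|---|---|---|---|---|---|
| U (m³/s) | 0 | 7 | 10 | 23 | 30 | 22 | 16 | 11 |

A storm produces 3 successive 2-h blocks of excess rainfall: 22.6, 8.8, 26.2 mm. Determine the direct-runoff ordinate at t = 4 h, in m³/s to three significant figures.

Q ≈ 28.8 m³/s

By discrete convolution, Q_j = Σ (P_i / 10 mm) · U_{j−i}.
At t = 4 h (j=2): Q = (22.6/10)·10 + (8.8/10)·7 + (26.2/10)·0 = 28.8 m³/s.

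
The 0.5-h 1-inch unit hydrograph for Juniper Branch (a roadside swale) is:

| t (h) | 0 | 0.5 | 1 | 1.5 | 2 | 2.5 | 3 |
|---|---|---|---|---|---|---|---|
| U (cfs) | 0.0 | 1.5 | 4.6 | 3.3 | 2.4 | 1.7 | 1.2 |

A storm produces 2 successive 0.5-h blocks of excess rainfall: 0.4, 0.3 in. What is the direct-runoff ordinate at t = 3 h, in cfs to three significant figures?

Q ≈ 0.990 cfs

By discrete convolution, Q_j = Σ (P_i / 1 in) · U_{j−i}.
At t = 3 h (j=6): Q = (0.4/1)·1.2 + (0.3/1)·1.7 = 0.990 cfs.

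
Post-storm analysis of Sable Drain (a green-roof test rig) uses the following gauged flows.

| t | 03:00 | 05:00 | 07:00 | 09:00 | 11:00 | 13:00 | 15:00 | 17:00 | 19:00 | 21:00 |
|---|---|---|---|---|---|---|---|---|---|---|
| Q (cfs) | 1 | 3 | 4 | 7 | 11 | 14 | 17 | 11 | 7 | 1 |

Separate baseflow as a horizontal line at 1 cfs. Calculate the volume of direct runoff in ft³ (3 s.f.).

V ≈ 4.75 × 10^5 ft³

Direct-runoff ordinates (Q − Q_b): 0.0, 2.0, 3.0, 6.0, 10.0, 13.0, 16.0, 10.0, 6.0, 0.0 cfs.
ΣQ_DR = 66.00 cfs.
With Δt = 2 h = 7200 s, V = ΣQ_DR · Δt = 66.00 × 7200 = 4.75 × 10^5 ft³.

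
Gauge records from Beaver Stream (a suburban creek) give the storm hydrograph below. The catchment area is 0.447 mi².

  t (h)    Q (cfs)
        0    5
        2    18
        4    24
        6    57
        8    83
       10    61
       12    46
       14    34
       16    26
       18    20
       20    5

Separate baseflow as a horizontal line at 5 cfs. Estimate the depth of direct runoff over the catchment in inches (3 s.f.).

d ≈ 2.25 in

Direct runoff: 0.0, 13.0, 19.0, 52.0, 78.0, 56.0, 41.0, 29.0, 21.0, 15.0, 0.0 cfs; ΣQ_DR = 324.0 cfs.
V = ΣQ_DR · Δt = 324.0 × 7200 s = 2.333 × 10^6 ft³.
Over A = 0.447 mi², depth = V / A = 2.25 in.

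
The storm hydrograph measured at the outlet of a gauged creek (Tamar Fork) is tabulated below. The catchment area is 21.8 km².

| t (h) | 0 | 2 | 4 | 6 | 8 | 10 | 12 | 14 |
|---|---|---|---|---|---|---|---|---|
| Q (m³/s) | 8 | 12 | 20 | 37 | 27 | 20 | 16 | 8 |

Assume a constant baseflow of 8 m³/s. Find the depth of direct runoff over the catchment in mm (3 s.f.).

Direct runoff: 0.0, 4.0, 12.0, 29.0, 19.0, 12.0, 8.0, 0.0 m³/s; ΣQ_DR = 84.00 m³/s.
V = ΣQ_DR · Δt = 84.00 × 7200 s = 6.048 × 10^5 m³.
Over A = 21.8 km², depth = V / A = 27.7 mm.

d ≈ 27.7 mm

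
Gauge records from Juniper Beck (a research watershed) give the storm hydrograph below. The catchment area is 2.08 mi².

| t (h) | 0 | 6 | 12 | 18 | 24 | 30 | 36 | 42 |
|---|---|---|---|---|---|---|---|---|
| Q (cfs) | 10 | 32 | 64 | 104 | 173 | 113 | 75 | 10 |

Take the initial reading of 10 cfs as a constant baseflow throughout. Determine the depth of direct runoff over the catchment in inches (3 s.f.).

d ≈ 2.24 in

Direct runoff: 0.0, 22.0, 54.0, 94.0, 163.0, 103.0, 65.0, 0.0 cfs; ΣQ_DR = 501.0 cfs.
V = ΣQ_DR · Δt = 501.0 × 21600 s = 1.082 × 10^7 ft³.
Over A = 2.08 mi², depth = V / A = 2.24 in.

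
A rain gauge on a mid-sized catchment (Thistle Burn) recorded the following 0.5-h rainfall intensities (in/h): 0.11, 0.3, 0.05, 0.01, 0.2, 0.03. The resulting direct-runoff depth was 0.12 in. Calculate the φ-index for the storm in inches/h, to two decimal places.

φ ≈ 0.13 in/h

Only the 2 blocks with intensity above φ contribute runoff: 0.3, 0.2 in/h.
Σ(I−φ)·Δt = d  ⇒  (0.3+0.2 − 2φ)·0.5 = 0.12
φ = (0.5000 − 0.12/0.5) / 2 = 0.13 in/h.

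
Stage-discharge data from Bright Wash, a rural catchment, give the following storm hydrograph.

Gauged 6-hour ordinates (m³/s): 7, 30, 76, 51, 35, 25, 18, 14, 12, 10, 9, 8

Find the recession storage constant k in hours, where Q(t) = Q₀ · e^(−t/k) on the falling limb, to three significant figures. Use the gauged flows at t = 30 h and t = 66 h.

On the falling limb, Q drops from 25 to 8 m³/s between t = 30 h and t = 66 h (Δt = 36 h).
k = −Δt / ln(Q₂/Q₁) = −36 / ln(8/25) = 31.6 h.

k ≈ 31.6 h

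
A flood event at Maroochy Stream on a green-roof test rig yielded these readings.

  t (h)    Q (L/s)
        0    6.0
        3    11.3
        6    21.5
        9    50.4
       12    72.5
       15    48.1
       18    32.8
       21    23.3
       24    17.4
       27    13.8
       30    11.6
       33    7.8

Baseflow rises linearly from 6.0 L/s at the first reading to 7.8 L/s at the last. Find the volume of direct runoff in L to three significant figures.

Direct-runoff ordinates (Q − Q_b): 0.00, 5.14, 15.17, 43.91, 65.85, 41.28, 25.82, 16.15, 10.09, 6.33, 3.96, 0.00 L/s.
ΣQ_DR = 233.7 L/s.
With Δt = 3 h = 10800 s, V = ΣQ_DR · Δt = 233.7 × 10800 = 2.52 × 10^6 L.

V ≈ 2.52 × 10^6 L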